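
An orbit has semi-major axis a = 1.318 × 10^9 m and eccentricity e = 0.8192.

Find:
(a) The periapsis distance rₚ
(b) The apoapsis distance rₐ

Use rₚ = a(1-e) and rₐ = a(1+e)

(a) rₚ = a(1 − e) = 1.318e+09 · (1 − 0.8192) = 1.318e+09 · 0.1808 ≈ 2.383e+08 m = 2.383 × 10^8 m.
(b) rₐ = a(1 + e) = 1.318e+09 · (1 + 0.8192) = 1.318e+09 · 1.8192 ≈ 2.398e+09 m = 2.398 × 10^9 m.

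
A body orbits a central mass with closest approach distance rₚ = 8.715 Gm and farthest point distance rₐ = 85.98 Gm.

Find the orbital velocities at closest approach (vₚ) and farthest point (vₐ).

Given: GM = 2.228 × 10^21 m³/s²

Convert to SI: rₚ = 8.715 Gm = 8.715e+09 m; rₐ = 85.98 Gm = 8.598e+10 m.
Use the vis-viva equation v² = GM(2/r − 1/a) with a = (rₚ + rₐ)/2 = (8.715e+09 + 8.598e+10)/2 = 4.73475e+10 m.
vₚ = √(GM · (2/rₚ − 1/a)) = √(2.228e+21 · (2/8.715e+09 − 1/4.73475e+10)) m/s ≈ 6.814e+05 m/s = 681.4 km/s.
vₐ = √(GM · (2/rₐ − 1/a)) = √(2.228e+21 · (2/8.598e+10 − 1/4.73475e+10)) m/s ≈ 6.906e+04 m/s = 69.06 km/s.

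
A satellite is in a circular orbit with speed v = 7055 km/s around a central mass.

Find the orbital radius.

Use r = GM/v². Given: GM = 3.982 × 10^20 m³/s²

Convert to SI: v = 7055 km/s = 7.055e+06 m/s.
For a circular orbit, v² = GM / r, so r = GM / v².
r = 3.982e+20 / (7.055e+06)² m ≈ 8e+06 m = 8 Mm.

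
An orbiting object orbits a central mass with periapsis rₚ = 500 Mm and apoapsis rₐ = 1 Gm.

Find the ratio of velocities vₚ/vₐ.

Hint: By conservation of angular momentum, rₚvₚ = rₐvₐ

Convert to SI: rₚ = 500 Mm = 5e+08 m; rₐ = 1 Gm = 1e+09 m.
Conservation of angular momentum gives rₚvₚ = rₐvₐ, so vₚ/vₐ = rₐ/rₚ.
vₚ/vₐ = 1e+09 / 5e+08 ≈ 2.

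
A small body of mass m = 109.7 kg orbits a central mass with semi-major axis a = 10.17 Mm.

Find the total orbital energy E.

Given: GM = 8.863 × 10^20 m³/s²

Convert to SI: a = 10.17 Mm = 1.017e+07 m.
E = −GMm / (2a).
E = −8.863e+20 · 109.7 / (2 · 1.017e+07) J ≈ -4.78e+15 J = -4.78 PJ.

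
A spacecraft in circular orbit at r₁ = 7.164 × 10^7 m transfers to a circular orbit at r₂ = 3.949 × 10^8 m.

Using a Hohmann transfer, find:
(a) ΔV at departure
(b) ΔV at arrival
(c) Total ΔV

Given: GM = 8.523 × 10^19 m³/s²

Transfer semi-major axis: a_t = (r₁ + r₂)/2 = (7.164e+07 + 3.949e+08)/2 = 2.3327e+08 m.
Circular speeds: v₁ = √(GM/r₁) = 1.09073e+06 m/s, v₂ = √(GM/r₂) = 464572 m/s.
Transfer speeds (vis-viva v² = GM(2/r − 1/a_t)): v₁ᵗ = 1.41916e+06 m/s, v₂ᵗ = 257455 m/s.
(a) ΔV₁ = |v₁ᵗ − v₁| ≈ 3.284e+05 m/s = 328.4 km/s.
(b) ΔV₂ = |v₂ − v₂ᵗ| ≈ 2.071e+05 m/s = 207.1 km/s.
(c) ΔV_total = ΔV₁ + ΔV₂ ≈ 5.355e+05 m/s = 535.5 km/s.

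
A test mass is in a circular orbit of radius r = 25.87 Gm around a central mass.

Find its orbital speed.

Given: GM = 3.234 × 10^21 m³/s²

Convert to SI: r = 25.87 Gm = 2.587e+10 m.
For a circular orbit, gravity supplies the centripetal force, so v = √(GM / r).
v = √(3.234e+21 / 2.587e+10) m/s ≈ 3.536e+05 m/s = 353.6 km/s.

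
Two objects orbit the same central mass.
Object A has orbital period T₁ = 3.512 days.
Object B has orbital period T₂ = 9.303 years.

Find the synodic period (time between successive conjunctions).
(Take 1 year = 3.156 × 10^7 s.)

Convert to SI: T₁ = 3.512 days = 303437 s; T₂ = 9.303 years = 2.93603e+08 s.
T_syn = |T₁ · T₂ / (T₁ − T₂)|.
T_syn = |303437 · 2.93603e+08 / (303437 − 2.93603e+08)| s ≈ 3.038e+05 s = 3.516 days.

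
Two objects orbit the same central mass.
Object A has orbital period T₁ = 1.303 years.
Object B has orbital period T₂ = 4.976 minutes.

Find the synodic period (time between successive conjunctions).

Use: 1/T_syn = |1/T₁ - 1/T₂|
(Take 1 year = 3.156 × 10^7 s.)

Convert to SI: T₁ = 1.303 years = 4.11227e+07 s; T₂ = 4.976 minutes = 298.56 s.
T_syn = |T₁ · T₂ / (T₁ − T₂)|.
T_syn = |4.11227e+07 · 298.56 / (4.11227e+07 − 298.56)| s ≈ 298.6 s = 4.976 minutes.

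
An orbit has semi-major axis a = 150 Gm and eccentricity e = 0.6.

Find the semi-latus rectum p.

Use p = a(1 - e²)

Convert to SI: a = 150 Gm = 1.5e+11 m.
p = a (1 − e²).
p = 1.5e+11 · (1 − (0.6)²) = 1.5e+11 · 0.64 ≈ 9.6e+10 m = 96 Gm.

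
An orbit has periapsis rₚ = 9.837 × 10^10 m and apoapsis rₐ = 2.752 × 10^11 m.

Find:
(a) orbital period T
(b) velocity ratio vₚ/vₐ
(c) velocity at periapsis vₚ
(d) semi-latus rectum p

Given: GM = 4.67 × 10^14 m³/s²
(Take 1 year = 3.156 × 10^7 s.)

(a) With a = (rₚ + rₐ)/2 = 1.86785e+11 m, T = 2π √(a³/GM) = 2π √((1.86785e+11)³/4.67e+14) s ≈ 2.347e+10 s
(b) Conservation of angular momentum (rₚvₚ = rₐvₐ) gives vₚ/vₐ = rₐ/rₚ = 2.752e+11/9.837e+10 ≈ 2.798
(c) With a = (rₚ + rₐ)/2 = 1.86785e+11 m, vₚ = √(GM (2/rₚ − 1/a)) = √(4.67e+14 · (2/9.837e+10 − 1/1.86785e+11)) m/s ≈ 83.63 m/s
(d) From a = (rₚ + rₐ)/2 = 1.86785e+11 m and e = (rₐ − rₚ)/(rₐ + rₚ) = 0.473352, p = a(1 − e²) = 1.86785e+11 · (1 − (0.473352)²) ≈ 1.449e+11 m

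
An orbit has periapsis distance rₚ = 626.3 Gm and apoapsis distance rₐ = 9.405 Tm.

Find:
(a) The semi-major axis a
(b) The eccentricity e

Convert to SI: rₚ = 626.3 Gm = 6.263e+11 m; rₐ = 9.405 Tm = 9.405e+12 m.
(a) a = (rₚ + rₐ) / 2 = (6.263e+11 + 9.405e+12) / 2 ≈ 5.016e+12 m = 5.016 Tm.
(b) e = (rₐ − rₚ) / (rₐ + rₚ) = (9.405e+12 − 6.263e+11) / (9.405e+12 + 6.263e+11) ≈ 0.8751.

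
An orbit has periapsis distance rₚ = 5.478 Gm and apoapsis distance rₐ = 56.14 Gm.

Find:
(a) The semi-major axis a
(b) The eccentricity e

Convert to SI: rₚ = 5.478 Gm = 5.478e+09 m; rₐ = 56.14 Gm = 5.614e+10 m.
(a) a = (rₚ + rₐ) / 2 = (5.478e+09 + 5.614e+10) / 2 ≈ 3.081e+10 m = 30.81 Gm.
(b) e = (rₐ − rₚ) / (rₐ + rₚ) = (5.614e+10 − 5.478e+09) / (5.614e+10 + 5.478e+09) ≈ 0.8222.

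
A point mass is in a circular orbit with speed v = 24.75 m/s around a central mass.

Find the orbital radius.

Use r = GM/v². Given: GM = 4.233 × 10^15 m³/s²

For a circular orbit, v² = GM / r, so r = GM / v².
r = 4.233e+15 / (24.75)² m ≈ 6.91e+12 m = 6.91 Tm.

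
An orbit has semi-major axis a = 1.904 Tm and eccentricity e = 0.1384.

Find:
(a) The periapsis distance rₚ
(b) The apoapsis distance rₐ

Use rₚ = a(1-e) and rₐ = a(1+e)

Convert to SI: a = 1.904 Tm = 1.904e+12 m.
(a) rₚ = a(1 − e) = 1.904e+12 · (1 − 0.1384) = 1.904e+12 · 0.8616 ≈ 1.64e+12 m = 1.64 Tm.
(b) rₐ = a(1 + e) = 1.904e+12 · (1 + 0.1384) = 1.904e+12 · 1.1384 ≈ 2.168e+12 m = 2.168 Tm.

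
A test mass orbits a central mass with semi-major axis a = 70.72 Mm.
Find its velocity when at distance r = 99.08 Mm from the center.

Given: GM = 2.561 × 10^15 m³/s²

Convert to SI: a = 70.72 Mm = 7.072e+07 m; r = 99.08 Mm = 9.908e+07 m.
Vis-viva: v = √(GM · (2/r − 1/a)).
2/r − 1/a = 2/9.908e+07 − 1/7.072e+07 = 6.04544e-09 m⁻¹.
v = √(2.561e+15 · 6.04544e-09) m/s ≈ 3935 m/s = 3.935 km/s.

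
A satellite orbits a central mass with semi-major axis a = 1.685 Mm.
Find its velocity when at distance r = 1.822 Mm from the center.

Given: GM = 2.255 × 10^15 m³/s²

Convert to SI: a = 1.685 Mm = 1.685e+06 m; r = 1.822 Mm = 1.822e+06 m.
Vis-viva: v = √(GM · (2/r − 1/a)).
2/r − 1/a = 2/1.822e+06 − 1/1.685e+06 = 5.04223e-07 m⁻¹.
v = √(2.255e+15 · 5.04223e-07) m/s ≈ 3.372e+04 m/s = 33.72 km/s.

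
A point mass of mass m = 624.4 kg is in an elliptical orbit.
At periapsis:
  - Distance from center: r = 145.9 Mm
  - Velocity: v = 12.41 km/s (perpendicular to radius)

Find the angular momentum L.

Convert to SI: r = 145.9 Mm = 1.459e+08 m; v = 12.41 km/s = 12410 m/s.
Since v is perpendicular to r, L = m · v · r.
L = 624.4 · 12410 · 1.459e+08 kg·m²/s ≈ 1.131e+15 kg·m²/s.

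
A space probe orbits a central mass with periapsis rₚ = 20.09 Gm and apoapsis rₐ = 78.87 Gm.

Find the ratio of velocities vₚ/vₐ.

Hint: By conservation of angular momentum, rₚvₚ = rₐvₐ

Convert to SI: rₚ = 20.09 Gm = 2.009e+10 m; rₐ = 78.87 Gm = 7.887e+10 m.
Conservation of angular momentum gives rₚvₚ = rₐvₐ, so vₚ/vₐ = rₐ/rₚ.
vₚ/vₐ = 7.887e+10 / 2.009e+10 ≈ 3.926.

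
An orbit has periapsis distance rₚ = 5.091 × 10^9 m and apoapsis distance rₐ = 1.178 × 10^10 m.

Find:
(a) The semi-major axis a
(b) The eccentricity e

(a) a = (rₚ + rₐ) / 2 = (5.091e+09 + 1.178e+10) / 2 ≈ 8.436e+09 m = 8.435 × 10^9 m.
(b) e = (rₐ − rₚ) / (rₐ + rₚ) = (1.178e+10 − 5.091e+09) / (1.178e+10 + 5.091e+09) ≈ 0.3965.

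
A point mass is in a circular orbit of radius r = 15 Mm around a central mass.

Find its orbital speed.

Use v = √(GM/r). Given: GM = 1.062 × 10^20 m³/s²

Convert to SI: r = 15 Mm = 1.5e+07 m.
For a circular orbit, gravity supplies the centripetal force, so v = √(GM / r).
v = √(1.062e+20 / 1.5e+07) m/s ≈ 2.661e+06 m/s = 2661 km/s.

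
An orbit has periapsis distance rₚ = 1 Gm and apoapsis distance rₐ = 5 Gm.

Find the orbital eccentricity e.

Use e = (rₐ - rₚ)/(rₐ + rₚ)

Convert to SI: rₚ = 1 Gm = 1e+09 m; rₐ = 5 Gm = 5e+09 m.
e = (rₐ − rₚ) / (rₐ + rₚ).
e = (5e+09 − 1e+09) / (5e+09 + 1e+09) = 4e+09 / 6e+09 ≈ 0.6667.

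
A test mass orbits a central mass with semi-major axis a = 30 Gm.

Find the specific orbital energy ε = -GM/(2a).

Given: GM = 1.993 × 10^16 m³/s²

Convert to SI: a = 30 Gm = 3e+10 m.
ε = −GM / (2a).
ε = −1.993e+16 / (2 · 3e+10) J/kg ≈ -3.322e+05 J/kg = -332.2 kJ/kg.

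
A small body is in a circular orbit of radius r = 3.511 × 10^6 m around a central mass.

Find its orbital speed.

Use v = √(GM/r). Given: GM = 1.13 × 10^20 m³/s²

For a circular orbit, gravity supplies the centripetal force, so v = √(GM / r).
v = √(1.13e+20 / 3.511e+06) m/s ≈ 5.673e+06 m/s = 5673 km/s.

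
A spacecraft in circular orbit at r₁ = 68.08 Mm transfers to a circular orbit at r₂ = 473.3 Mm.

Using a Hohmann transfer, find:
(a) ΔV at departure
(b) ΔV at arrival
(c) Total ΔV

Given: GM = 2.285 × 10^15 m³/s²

Convert to SI: r₁ = 68.08 Mm = 6.808e+07 m; r₂ = 473.3 Mm = 4.733e+08 m.
Transfer semi-major axis: a_t = (r₁ + r₂)/2 = (6.808e+07 + 4.733e+08)/2 = 2.7069e+08 m.
Circular speeds: v₁ = √(GM/r₁) = 5793.4 m/s, v₂ = √(GM/r₂) = 2197.23 m/s.
Transfer speeds (vis-viva v² = GM(2/r − 1/a_t)): v₁ᵗ = 7660.65 m/s, v₂ᵗ = 1101.92 m/s.
(a) ΔV₁ = |v₁ᵗ − v₁| ≈ 1867 m/s = 1.867 km/s.
(b) ΔV₂ = |v₂ − v₂ᵗ| ≈ 1095 m/s = 1.095 km/s.
(c) ΔV_total = ΔV₁ + ΔV₂ ≈ 2963 m/s = 2.963 km/s.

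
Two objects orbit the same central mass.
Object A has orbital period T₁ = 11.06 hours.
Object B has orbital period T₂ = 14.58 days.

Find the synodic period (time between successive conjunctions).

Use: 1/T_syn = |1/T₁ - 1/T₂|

Convert to SI: T₁ = 11.06 hours = 39816 s; T₂ = 14.58 days = 1.25971e+06 s.
T_syn = |T₁ · T₂ / (T₁ − T₂)|.
T_syn = |39816 · 1.25971e+06 / (39816 − 1.25971e+06)| s ≈ 4.112e+04 s = 11.42 hours.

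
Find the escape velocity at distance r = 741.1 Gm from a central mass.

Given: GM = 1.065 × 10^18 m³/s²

Convert to SI: r = 741.1 Gm = 7.411e+11 m.
Escape velocity comes from setting total energy to zero: ½v² − GM/r = 0 ⇒ v_esc = √(2GM / r).
v_esc = √(2 · 1.065e+18 / 7.411e+11) m/s ≈ 1695 m/s = 1.695 km/s.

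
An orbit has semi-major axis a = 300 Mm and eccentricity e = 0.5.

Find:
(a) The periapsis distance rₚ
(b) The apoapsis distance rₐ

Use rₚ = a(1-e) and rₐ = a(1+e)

Convert to SI: a = 300 Mm = 3e+08 m.
(a) rₚ = a(1 − e) = 3e+08 · (1 − 0.5) = 3e+08 · 0.5 ≈ 1.5e+08 m = 150 Mm.
(b) rₐ = a(1 + e) = 3e+08 · (1 + 0.5) = 3e+08 · 1.5 ≈ 4.5e+08 m = 450 Mm.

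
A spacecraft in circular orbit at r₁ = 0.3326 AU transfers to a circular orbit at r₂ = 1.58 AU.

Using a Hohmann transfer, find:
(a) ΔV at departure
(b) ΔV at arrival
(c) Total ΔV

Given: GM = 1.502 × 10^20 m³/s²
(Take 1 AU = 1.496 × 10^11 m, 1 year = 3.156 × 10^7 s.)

Convert to SI: r₁ = 0.3326 AU = 4.9757e+10 m; r₂ = 1.58 AU = 2.36368e+11 m.
Transfer semi-major axis: a_t = (r₁ + r₂)/2 = (4.9757e+10 + 2.36368e+11)/2 = 1.43062e+11 m.
Circular speeds: v₁ = √(GM/r₁) = 54942.5 m/s, v₂ = √(GM/r₂) = 25208.1 m/s.
Transfer speeds (vis-viva v² = GM(2/r − 1/a_t)): v₁ᵗ = 70621.9 m/s, v₂ᵗ = 14866.4 m/s.
(a) ΔV₁ = |v₁ᵗ − v₁| ≈ 1.568e+04 m/s = 3.308 AU/year.
(b) ΔV₂ = |v₂ − v₂ᵗ| ≈ 1.034e+04 m/s = 2.182 AU/year.
(c) ΔV_total = ΔV₁ + ΔV₂ ≈ 2.602e+04 m/s = 5.49 AU/year.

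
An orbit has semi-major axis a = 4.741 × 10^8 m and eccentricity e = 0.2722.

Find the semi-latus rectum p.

p = a (1 − e²).
p = 4.741e+08 · (1 − (0.2722)²) = 4.741e+08 · 0.925907 ≈ 4.39e+08 m = 4.39 × 10^8 m.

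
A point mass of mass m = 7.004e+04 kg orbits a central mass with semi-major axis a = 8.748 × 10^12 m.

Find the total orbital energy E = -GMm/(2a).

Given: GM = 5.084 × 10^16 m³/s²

E = −GMm / (2a).
E = −5.084e+16 · 7.004e+04 / (2 · 8.748e+12) J ≈ -2.035e+08 J = -203.5 MJ.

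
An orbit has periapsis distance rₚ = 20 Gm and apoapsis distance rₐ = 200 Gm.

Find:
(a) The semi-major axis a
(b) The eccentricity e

Convert to SI: rₚ = 20 Gm = 2e+10 m; rₐ = 200 Gm = 2e+11 m.
(a) a = (rₚ + rₐ) / 2 = (2e+10 + 2e+11) / 2 ≈ 1.1e+11 m = 110 Gm.
(b) e = (rₐ − rₚ) / (rₐ + rₚ) = (2e+11 − 2e+10) / (2e+11 + 2e+10) ≈ 0.8182.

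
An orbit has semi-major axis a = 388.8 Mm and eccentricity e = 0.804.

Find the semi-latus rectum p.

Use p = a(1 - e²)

Convert to SI: a = 388.8 Mm = 3.888e+08 m.
p = a (1 − e²).
p = 3.888e+08 · (1 − (0.804)²) = 3.888e+08 · 0.353584 ≈ 1.375e+08 m = 137.5 Mm.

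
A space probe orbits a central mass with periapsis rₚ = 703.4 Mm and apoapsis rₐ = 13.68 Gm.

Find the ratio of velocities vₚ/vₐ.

Convert to SI: rₚ = 703.4 Mm = 7.034e+08 m; rₐ = 13.68 Gm = 1.368e+10 m.
Conservation of angular momentum gives rₚvₚ = rₐvₐ, so vₚ/vₐ = rₐ/rₚ.
vₚ/vₐ = 1.368e+10 / 7.034e+08 ≈ 19.45.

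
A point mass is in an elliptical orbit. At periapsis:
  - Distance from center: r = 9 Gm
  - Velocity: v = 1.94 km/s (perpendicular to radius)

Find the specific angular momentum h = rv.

Convert to SI: r = 9 Gm = 9e+09 m; v = 1.94 km/s = 1940 m/s.
With v perpendicular to r, h = r · v.
h = 9e+09 · 1940 m²/s ≈ 1.746e+13 m²/s.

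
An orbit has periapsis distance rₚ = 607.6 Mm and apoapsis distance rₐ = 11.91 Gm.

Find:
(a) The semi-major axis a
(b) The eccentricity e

Convert to SI: rₚ = 607.6 Mm = 6.076e+08 m; rₐ = 11.91 Gm = 1.191e+10 m.
(a) a = (rₚ + rₐ) / 2 = (6.076e+08 + 1.191e+10) / 2 ≈ 6.259e+09 m = 6.259 Gm.
(b) e = (rₐ − rₚ) / (rₐ + rₚ) = (1.191e+10 − 6.076e+08) / (1.191e+10 + 6.076e+08) ≈ 0.9029.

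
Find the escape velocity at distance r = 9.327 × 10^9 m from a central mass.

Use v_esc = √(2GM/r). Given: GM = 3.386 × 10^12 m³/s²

Escape velocity comes from setting total energy to zero: ½v² − GM/r = 0 ⇒ v_esc = √(2GM / r).
v_esc = √(2 · 3.386e+12 / 9.327e+09) m/s ≈ 26.95 m/s = 26.95 m/s.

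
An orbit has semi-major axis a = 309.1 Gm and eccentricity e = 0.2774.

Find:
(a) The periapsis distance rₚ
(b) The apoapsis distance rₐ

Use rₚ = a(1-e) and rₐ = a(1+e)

Convert to SI: a = 309.1 Gm = 3.091e+11 m.
(a) rₚ = a(1 − e) = 3.091e+11 · (1 − 0.2774) = 3.091e+11 · 0.7226 ≈ 2.234e+11 m = 223.4 Gm.
(b) rₐ = a(1 + e) = 3.091e+11 · (1 + 0.2774) = 3.091e+11 · 1.2774 ≈ 3.948e+11 m = 394.8 Gm.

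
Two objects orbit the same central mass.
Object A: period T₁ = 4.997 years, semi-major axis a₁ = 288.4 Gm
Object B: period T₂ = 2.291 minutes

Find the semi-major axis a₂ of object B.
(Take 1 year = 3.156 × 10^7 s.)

Convert to SI: T₁ = 4.997 years = 1.57705e+08 s; a₁ = 288.4 Gm = 2.884e+11 m; T₂ = 2.291 minutes = 137.46 s.
Kepler's third law: (T₁/T₂)² = (a₁/a₂)³ ⇒ a₂ = a₁ · (T₂/T₁)^(2/3).
T₂/T₁ = 137.46 / 1.57705e+08 = 8.71626e-07.
a₂ = 2.884e+11 · (8.71626e-07)^(2/3) m ≈ 2.632e+07 m = 26.32 Mm.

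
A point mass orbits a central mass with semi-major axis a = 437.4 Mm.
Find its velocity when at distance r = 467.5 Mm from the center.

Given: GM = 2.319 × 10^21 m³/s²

Convert to SI: a = 437.4 Mm = 4.374e+08 m; r = 467.5 Mm = 4.675e+08 m.
Vis-viva: v = √(GM · (2/r − 1/a)).
2/r − 1/a = 2/4.675e+08 − 1/4.374e+08 = 1.99184e-09 m⁻¹.
v = √(2.319e+21 · 1.99184e-09) m/s ≈ 2.149e+06 m/s = 2149 km/s.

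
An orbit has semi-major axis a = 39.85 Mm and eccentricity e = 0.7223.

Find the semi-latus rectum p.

Convert to SI: a = 39.85 Mm = 3.985e+07 m.
p = a (1 − e²).
p = 3.985e+07 · (1 − (0.7223)²) = 3.985e+07 · 0.478283 ≈ 1.906e+07 m = 19.06 Mm.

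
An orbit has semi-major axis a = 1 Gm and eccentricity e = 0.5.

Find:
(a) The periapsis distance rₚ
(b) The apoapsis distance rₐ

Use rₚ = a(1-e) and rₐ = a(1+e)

Convert to SI: a = 1 Gm = 1e+09 m.
(a) rₚ = a(1 − e) = 1e+09 · (1 − 0.5) = 1e+09 · 0.5 ≈ 5e+08 m = 500 Mm.
(b) rₐ = a(1 + e) = 1e+09 · (1 + 0.5) = 1e+09 · 1.5 ≈ 1.5e+09 m = 1.5 Gm.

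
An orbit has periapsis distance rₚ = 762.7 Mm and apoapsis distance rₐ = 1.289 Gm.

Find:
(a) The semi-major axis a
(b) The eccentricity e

Convert to SI: rₚ = 762.7 Mm = 7.627e+08 m; rₐ = 1.289 Gm = 1.289e+09 m.
(a) a = (rₚ + rₐ) / 2 = (7.627e+08 + 1.289e+09) / 2 ≈ 1.026e+09 m = 1.026 Gm.
(b) e = (rₐ − rₚ) / (rₐ + rₚ) = (1.289e+09 − 7.627e+08) / (1.289e+09 + 7.627e+08) ≈ 0.2565.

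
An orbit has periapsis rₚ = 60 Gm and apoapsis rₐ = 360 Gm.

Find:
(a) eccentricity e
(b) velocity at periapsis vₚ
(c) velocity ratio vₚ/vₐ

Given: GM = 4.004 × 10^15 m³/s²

Convert to SI: rₚ = 60 Gm = 6e+10 m; rₐ = 360 Gm = 3.6e+11 m.
(a) e = (rₐ − rₚ)/(rₐ + rₚ) = (3.6e+11 − 6e+10)/(3.6e+11 + 6e+10) ≈ 0.7143
(b) With a = (rₚ + rₐ)/2 = 2.1e+11 m, vₚ = √(GM (2/rₚ − 1/a)) = √(4.004e+15 · (2/6e+10 − 1/2.1e+11)) m/s ≈ 338.2 m/s
(c) Conservation of angular momentum (rₚvₚ = rₐvₐ) gives vₚ/vₐ = rₐ/rₚ = 3.6e+11/6e+10 ≈ 6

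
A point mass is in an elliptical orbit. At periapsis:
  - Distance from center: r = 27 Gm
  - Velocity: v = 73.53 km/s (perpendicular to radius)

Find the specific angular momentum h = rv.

Convert to SI: r = 27 Gm = 2.7e+10 m; v = 73.53 km/s = 73530 m/s.
With v perpendicular to r, h = r · v.
h = 2.7e+10 · 73530 m²/s ≈ 1.985e+15 m²/s.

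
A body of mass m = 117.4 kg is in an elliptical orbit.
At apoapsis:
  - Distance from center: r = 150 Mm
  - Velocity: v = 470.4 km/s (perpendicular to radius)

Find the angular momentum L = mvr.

Convert to SI: r = 150 Mm = 1.5e+08 m; v = 470.4 km/s = 470400 m/s.
Since v is perpendicular to r, L = m · v · r.
L = 117.4 · 470400 · 1.5e+08 kg·m²/s ≈ 8.284e+15 kg·m²/s.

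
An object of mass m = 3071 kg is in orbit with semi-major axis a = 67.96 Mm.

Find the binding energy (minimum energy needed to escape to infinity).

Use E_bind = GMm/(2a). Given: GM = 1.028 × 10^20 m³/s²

Convert to SI: a = 67.96 Mm = 6.796e+07 m.
Total orbital energy is E = −GMm/(2a); binding energy is E_bind = −E = GMm/(2a).
E_bind = 1.028e+20 · 3071 / (2 · 6.796e+07) J ≈ 2.323e+15 J = 2.323 PJ.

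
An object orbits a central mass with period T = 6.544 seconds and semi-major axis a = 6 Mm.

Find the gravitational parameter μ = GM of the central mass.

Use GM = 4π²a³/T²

Convert to SI: a = 6 Mm = 6e+06 m.
GM = 4π² · a³ / T².
GM = 4π² · (6e+06)³ / (6.544)² m³/s² ≈ 1.991e+20 m³/s² = 1.991 × 10^20 m³/s².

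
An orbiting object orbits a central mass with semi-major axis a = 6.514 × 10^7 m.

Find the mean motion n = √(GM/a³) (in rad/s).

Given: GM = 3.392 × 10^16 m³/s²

n = √(GM / a³).
n = √(3.392e+16 / (6.514e+07)³) rad/s ≈ 0.0003503 rad/s.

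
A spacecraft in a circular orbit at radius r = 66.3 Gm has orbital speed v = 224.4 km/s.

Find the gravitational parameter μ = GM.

Convert to SI: r = 66.3 Gm = 6.63e+10 m; v = 224.4 km/s = 224400 m/s.
For a circular orbit v² = GM/r, so GM = v² · r.
GM = (224400)² · 6.63e+10 m³/s² ≈ 3.339e+21 m³/s² = 3.339 × 10^21 m³/s².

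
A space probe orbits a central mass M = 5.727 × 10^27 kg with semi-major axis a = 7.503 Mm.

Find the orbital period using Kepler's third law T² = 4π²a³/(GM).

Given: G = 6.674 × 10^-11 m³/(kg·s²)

Convert to SI: a = 7.503 Mm = 7.503e+06 m.
GM = G · M = 6.674e-11 · 5.727e+27 = 3.8222e+17 m³/s².
Kepler's third law: T = 2π √(a³ / GM).
Substituting a = 7.503e+06 m and GM = 3.8222e+17 m³/s²:
T = 2π √((7.503e+06)³ / 3.8222e+17) s
T ≈ 208.9 s = 3.481 minutes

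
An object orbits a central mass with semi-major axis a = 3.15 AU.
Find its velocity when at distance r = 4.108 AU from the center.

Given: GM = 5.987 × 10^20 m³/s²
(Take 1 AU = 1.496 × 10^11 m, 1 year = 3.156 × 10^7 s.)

Convert to SI: a = 3.15 AU = 4.7124e+11 m; r = 4.108 AU = 6.14557e+11 m.
Vis-viva: v = √(GM · (2/r − 1/a)).
2/r − 1/a = 2/6.14557e+11 − 1/4.7124e+11 = 1.13232e-12 m⁻¹.
v = √(5.987e+20 · 1.13232e-12) m/s ≈ 2.604e+04 m/s = 5.493 AU/year.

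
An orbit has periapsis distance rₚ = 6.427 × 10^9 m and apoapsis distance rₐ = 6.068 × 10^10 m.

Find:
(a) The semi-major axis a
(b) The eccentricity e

(a) a = (rₚ + rₐ) / 2 = (6.427e+09 + 6.068e+10) / 2 ≈ 3.355e+10 m = 3.355 × 10^10 m.
(b) e = (rₐ − rₚ) / (rₐ + rₚ) = (6.068e+10 − 6.427e+09) / (6.068e+10 + 6.427e+09) ≈ 0.8085.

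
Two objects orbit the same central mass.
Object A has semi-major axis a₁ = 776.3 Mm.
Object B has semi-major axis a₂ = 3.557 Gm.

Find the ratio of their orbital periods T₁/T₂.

Convert to SI: a₁ = 776.3 Mm = 7.763e+08 m; a₂ = 3.557 Gm = 3.557e+09 m.
From Kepler's third law, (T₁/T₂)² = (a₁/a₂)³, so T₁/T₂ = (a₁/a₂)^(3/2).
a₁/a₂ = 7.763e+08 / 3.557e+09 = 0.218246.
T₁/T₂ = (0.218246)^(3/2) ≈ 0.102.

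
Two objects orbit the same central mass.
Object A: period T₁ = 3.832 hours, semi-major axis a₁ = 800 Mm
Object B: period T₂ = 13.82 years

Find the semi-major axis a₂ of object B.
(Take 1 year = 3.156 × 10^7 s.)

Convert to SI: T₁ = 3.832 hours = 13795.2 s; a₁ = 800 Mm = 8e+08 m; T₂ = 13.82 years = 4.36159e+08 s.
Kepler's third law: (T₁/T₂)² = (a₁/a₂)³ ⇒ a₂ = a₁ · (T₂/T₁)^(2/3).
T₂/T₁ = 4.36159e+08 / 13795.2 = 31616.7.
a₂ = 8e+08 · (31616.7)^(2/3) m ≈ 7.999e+11 m = 799.9 Gm.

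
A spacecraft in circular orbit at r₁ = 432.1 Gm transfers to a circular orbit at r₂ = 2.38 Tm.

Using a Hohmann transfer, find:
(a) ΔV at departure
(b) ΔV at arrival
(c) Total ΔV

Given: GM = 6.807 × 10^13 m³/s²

Convert to SI: r₁ = 432.1 Gm = 4.321e+11 m; r₂ = 2.38 Tm = 2.38e+12 m.
Transfer semi-major axis: a_t = (r₁ + r₂)/2 = (4.321e+11 + 2.38e+12)/2 = 1.40605e+12 m.
Circular speeds: v₁ = √(GM/r₁) = 12.5512 m/s, v₂ = √(GM/r₂) = 5.34798 m/s.
Transfer speeds (vis-viva v² = GM(2/r − 1/a_t)): v₁ᵗ = 16.3295 m/s, v₂ᵗ = 2.9647 m/s.
(a) ΔV₁ = |v₁ᵗ − v₁| ≈ 3.778 m/s = 3.778 m/s.
(b) ΔV₂ = |v₂ − v₂ᵗ| ≈ 2.383 m/s = 2.383 m/s.
(c) ΔV_total = ΔV₁ + ΔV₂ ≈ 6.162 m/s = 6.162 m/s.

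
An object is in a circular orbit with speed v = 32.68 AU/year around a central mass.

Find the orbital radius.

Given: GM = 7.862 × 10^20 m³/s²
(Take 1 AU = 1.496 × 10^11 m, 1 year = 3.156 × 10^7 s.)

Convert to SI: v = 32.68 AU/year = 154909 m/s.
For a circular orbit, v² = GM / r, so r = GM / v².
r = 7.862e+20 / (154909)² m ≈ 3.276e+10 m = 0.219 AU.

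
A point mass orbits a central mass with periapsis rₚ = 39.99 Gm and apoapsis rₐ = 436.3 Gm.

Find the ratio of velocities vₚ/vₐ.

Convert to SI: rₚ = 39.99 Gm = 3.999e+10 m; rₐ = 436.3 Gm = 4.363e+11 m.
Conservation of angular momentum gives rₚvₚ = rₐvₐ, so vₚ/vₐ = rₐ/rₚ.
vₚ/vₐ = 4.363e+11 / 3.999e+10 ≈ 10.91.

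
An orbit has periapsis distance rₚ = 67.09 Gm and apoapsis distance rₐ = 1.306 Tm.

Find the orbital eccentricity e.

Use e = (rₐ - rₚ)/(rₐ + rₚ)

Convert to SI: rₚ = 67.09 Gm = 6.709e+10 m; rₐ = 1.306 Tm = 1.306e+12 m.
e = (rₐ − rₚ) / (rₐ + rₚ).
e = (1.306e+12 − 6.709e+10) / (1.306e+12 + 6.709e+10) = 1.23891e+12 / 1.37309e+12 ≈ 0.9023.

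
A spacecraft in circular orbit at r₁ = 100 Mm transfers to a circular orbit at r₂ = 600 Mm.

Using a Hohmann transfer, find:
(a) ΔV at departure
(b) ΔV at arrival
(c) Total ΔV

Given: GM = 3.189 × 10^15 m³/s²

Convert to SI: r₁ = 100 Mm = 1e+08 m; r₂ = 600 Mm = 6e+08 m.
Transfer semi-major axis: a_t = (r₁ + r₂)/2 = (1e+08 + 6e+08)/2 = 3.5e+08 m.
Circular speeds: v₁ = √(GM/r₁) = 5647.12 m/s, v₂ = √(GM/r₂) = 2305.43 m/s.
Transfer speeds (vis-viva v² = GM(2/r − 1/a_t)): v₁ᵗ = 7393.82 m/s, v₂ᵗ = 1232.3 m/s.
(a) ΔV₁ = |v₁ᵗ − v₁| ≈ 1747 m/s = 1.747 km/s.
(b) ΔV₂ = |v₂ − v₂ᵗ| ≈ 1073 m/s = 1.073 km/s.
(c) ΔV_total = ΔV₁ + ΔV₂ ≈ 2820 m/s = 2.82 km/s.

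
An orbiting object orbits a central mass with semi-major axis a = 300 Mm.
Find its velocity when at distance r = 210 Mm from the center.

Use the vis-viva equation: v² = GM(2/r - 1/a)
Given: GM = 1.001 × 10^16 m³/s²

Convert to SI: a = 300 Mm = 3e+08 m; r = 210 Mm = 2.1e+08 m.
Vis-viva: v = √(GM · (2/r − 1/a)).
2/r − 1/a = 2/2.1e+08 − 1/3e+08 = 6.19048e-09 m⁻¹.
v = √(1.001e+16 · 6.19048e-09) m/s ≈ 7872 m/s = 7.872 km/s.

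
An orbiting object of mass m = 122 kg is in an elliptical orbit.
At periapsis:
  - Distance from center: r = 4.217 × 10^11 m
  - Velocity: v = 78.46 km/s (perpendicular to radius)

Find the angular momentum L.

Convert to SI: v = 78.46 km/s = 78460 m/s.
Since v is perpendicular to r, L = m · v · r.
L = 122 · 78460 · 4.217e+11 kg·m²/s ≈ 4.037e+18 kg·m²/s.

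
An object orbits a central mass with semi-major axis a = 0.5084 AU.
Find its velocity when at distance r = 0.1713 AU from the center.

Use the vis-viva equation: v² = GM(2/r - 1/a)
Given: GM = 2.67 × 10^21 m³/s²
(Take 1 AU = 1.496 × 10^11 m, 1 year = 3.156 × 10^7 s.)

Convert to SI: a = 0.5084 AU = 7.60566e+10 m; r = 0.1713 AU = 2.56265e+10 m.
Vis-viva: v = √(GM · (2/r − 1/a)).
2/r − 1/a = 2/2.56265e+10 − 1/7.60566e+10 = 6.48962e-11 m⁻¹.
v = √(2.67e+21 · 6.48962e-11) m/s ≈ 4.163e+05 m/s = 87.82 AU/year.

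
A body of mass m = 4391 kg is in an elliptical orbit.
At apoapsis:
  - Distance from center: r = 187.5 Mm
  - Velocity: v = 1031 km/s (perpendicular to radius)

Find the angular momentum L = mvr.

Convert to SI: r = 187.5 Mm = 1.875e+08 m; v = 1031 km/s = 1.031e+06 m/s.
Since v is perpendicular to r, L = m · v · r.
L = 4391 · 1.031e+06 · 1.875e+08 kg·m²/s ≈ 8.488e+17 kg·m²/s.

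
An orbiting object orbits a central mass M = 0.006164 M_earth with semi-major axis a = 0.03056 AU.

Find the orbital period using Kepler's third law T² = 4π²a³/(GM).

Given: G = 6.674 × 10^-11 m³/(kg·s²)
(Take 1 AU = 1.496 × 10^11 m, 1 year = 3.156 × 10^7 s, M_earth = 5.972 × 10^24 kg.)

Convert to SI: a = 0.03056 AU = 4.57178e+09 m; M = 0.006164 M_earth = 3.68114e+22 kg.
GM = G · M = 6.674e-11 · 3.68114e+22 = 2.45679e+12 m³/s².
Kepler's third law: T = 2π √(a³ / GM).
Substituting a = 4.57178e+09 m and GM = 2.45679e+12 m³/s²:
T = 2π √((4.57178e+09)³ / 2.45679e+12) s
T ≈ 1.239e+09 s = 39.26 years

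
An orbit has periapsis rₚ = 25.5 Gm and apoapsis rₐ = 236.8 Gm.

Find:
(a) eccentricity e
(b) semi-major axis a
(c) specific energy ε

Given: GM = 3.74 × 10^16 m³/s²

Convert to SI: rₚ = 25.5 Gm = 2.55e+10 m; rₐ = 236.8 Gm = 2.368e+11 m.
(a) e = (rₐ − rₚ)/(rₐ + rₚ) = (2.368e+11 − 2.55e+10)/(2.368e+11 + 2.55e+10) ≈ 0.8056
(b) a = (rₚ + rₐ)/2 = (2.55e+10 + 2.368e+11)/2 ≈ 1.312e+11 m
(c) With a = (rₚ + rₐ)/2 = 1.3115e+11 m, ε = −GM/(2a) = −3.74e+16/(2 · 1.3115e+11) J/kg ≈ -1.426e+05 J/kg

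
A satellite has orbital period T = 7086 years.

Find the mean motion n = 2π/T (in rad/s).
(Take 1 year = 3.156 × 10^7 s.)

Convert to SI: T = 7086 years = 2.23634e+11 s.
n = 2π / T.
n = 2π / 2.23634e+11 s ≈ 2.81e-11 rad/s.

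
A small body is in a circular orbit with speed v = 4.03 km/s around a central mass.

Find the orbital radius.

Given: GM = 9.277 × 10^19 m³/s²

Convert to SI: v = 4.03 km/s = 4030 m/s.
For a circular orbit, v² = GM / r, so r = GM / v².
r = 9.277e+19 / (4030)² m ≈ 5.712e+12 m = 5.712 Tm.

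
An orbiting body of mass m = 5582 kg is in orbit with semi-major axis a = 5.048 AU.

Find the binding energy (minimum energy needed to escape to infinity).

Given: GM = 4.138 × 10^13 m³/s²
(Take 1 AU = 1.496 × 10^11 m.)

Convert to SI: a = 5.048 AU = 7.55181e+11 m.
Total orbital energy is E = −GMm/(2a); binding energy is E_bind = −E = GMm/(2a).
E_bind = 4.138e+13 · 5582 / (2 · 7.55181e+11) J ≈ 1.529e+05 J = 152.9 kJ.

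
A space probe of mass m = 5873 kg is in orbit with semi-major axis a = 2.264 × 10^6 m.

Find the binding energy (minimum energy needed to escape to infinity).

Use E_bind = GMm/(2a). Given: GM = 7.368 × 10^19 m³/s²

Total orbital energy is E = −GMm/(2a); binding energy is E_bind = −E = GMm/(2a).
E_bind = 7.368e+19 · 5873 / (2 · 2.264e+06) J ≈ 9.557e+16 J = 95.57 PJ.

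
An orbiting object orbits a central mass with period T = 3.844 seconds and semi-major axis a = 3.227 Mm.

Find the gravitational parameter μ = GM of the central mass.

Convert to SI: a = 3.227 Mm = 3.227e+06 m.
GM = 4π² · a³ / T².
GM = 4π² · (3.227e+06)³ / (3.844)² m³/s² ≈ 8.978e+19 m³/s² = 8.978 × 10^19 m³/s².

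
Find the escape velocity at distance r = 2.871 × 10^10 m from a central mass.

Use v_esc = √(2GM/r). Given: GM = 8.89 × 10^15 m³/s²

Escape velocity comes from setting total energy to zero: ½v² − GM/r = 0 ⇒ v_esc = √(2GM / r).
v_esc = √(2 · 8.89e+15 / 2.871e+10) m/s ≈ 787 m/s = 787 m/s.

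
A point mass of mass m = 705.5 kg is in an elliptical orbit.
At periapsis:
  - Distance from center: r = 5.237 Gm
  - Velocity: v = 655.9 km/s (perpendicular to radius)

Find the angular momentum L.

Convert to SI: r = 5.237 Gm = 5.237e+09 m; v = 655.9 km/s = 655900 m/s.
Since v is perpendicular to r, L = m · v · r.
L = 705.5 · 655900 · 5.237e+09 kg·m²/s ≈ 2.423e+18 kg·m²/s.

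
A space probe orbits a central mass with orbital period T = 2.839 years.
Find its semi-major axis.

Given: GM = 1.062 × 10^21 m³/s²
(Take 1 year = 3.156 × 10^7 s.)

Convert to SI: T = 2.839 years = 8.95988e+07 s.
Invert Kepler's third law: a = (GM · T² / (4π²))^(1/3).
Substituting T = 8.95988e+07 s and GM = 1.062e+21 m³/s²:
a = (1.062e+21 · (8.95988e+07)² / (4π²))^(1/3) m
a ≈ 6e+11 m = 600 Gm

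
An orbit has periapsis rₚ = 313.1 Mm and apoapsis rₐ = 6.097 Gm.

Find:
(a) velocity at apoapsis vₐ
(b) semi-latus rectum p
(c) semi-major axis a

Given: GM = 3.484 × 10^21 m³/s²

Convert to SI: rₚ = 313.1 Mm = 3.131e+08 m; rₐ = 6.097 Gm = 6.097e+09 m.
(a) With a = (rₚ + rₐ)/2 = 3.20505e+09 m, vₐ = √(GM (2/rₐ − 1/a)) = √(3.484e+21 · (2/6.097e+09 − 1/3.20505e+09)) m/s ≈ 2.363e+05 m/s
(b) From a = (rₚ + rₐ)/2 = 3.20505e+09 m and e = (rₐ − rₚ)/(rₐ + rₚ) = 0.90231, p = a(1 − e²) = 3.20505e+09 · (1 − (0.90231)²) ≈ 5.956e+08 m
(c) a = (rₚ + rₐ)/2 = (3.131e+08 + 6.097e+09)/2 ≈ 3.205e+09 m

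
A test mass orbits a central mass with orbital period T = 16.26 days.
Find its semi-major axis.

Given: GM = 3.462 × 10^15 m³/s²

Convert to SI: T = 16.26 days = 1.40486e+06 s.
Invert Kepler's third law: a = (GM · T² / (4π²))^(1/3).
Substituting T = 1.40486e+06 s and GM = 3.462e+15 m³/s²:
a = (3.462e+15 · (1.40486e+06)² / (4π²))^(1/3) m
a ≈ 5.573e+08 m = 557.3 Mm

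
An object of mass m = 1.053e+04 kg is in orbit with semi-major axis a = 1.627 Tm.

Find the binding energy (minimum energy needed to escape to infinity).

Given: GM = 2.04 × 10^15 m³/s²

Convert to SI: a = 1.627 Tm = 1.627e+12 m.
Total orbital energy is E = −GMm/(2a); binding energy is E_bind = −E = GMm/(2a).
E_bind = 2.04e+15 · 1.053e+04 / (2 · 1.627e+12) J ≈ 6.601e+06 J = 6.601 MJ.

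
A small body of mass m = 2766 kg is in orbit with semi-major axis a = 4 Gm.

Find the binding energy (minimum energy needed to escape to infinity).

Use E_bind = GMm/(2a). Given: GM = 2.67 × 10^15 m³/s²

Convert to SI: a = 4 Gm = 4e+09 m.
Total orbital energy is E = −GMm/(2a); binding energy is E_bind = −E = GMm/(2a).
E_bind = 2.67e+15 · 2766 / (2 · 4e+09) J ≈ 9.232e+08 J = 923.2 MJ.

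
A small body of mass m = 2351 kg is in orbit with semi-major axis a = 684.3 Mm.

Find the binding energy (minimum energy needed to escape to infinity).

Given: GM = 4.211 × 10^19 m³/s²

Convert to SI: a = 684.3 Mm = 6.843e+08 m.
Total orbital energy is E = −GMm/(2a); binding energy is E_bind = −E = GMm/(2a).
E_bind = 4.211e+19 · 2351 / (2 · 6.843e+08) J ≈ 7.234e+13 J = 72.34 TJ.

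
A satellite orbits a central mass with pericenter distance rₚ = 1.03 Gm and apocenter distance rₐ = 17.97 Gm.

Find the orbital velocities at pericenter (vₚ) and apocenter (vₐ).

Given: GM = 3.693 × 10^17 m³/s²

Convert to SI: rₚ = 1.03 Gm = 1.03e+09 m; rₐ = 17.97 Gm = 1.797e+10 m.
Use the vis-viva equation v² = GM(2/r − 1/a) with a = (rₚ + rₐ)/2 = (1.03e+09 + 1.797e+10)/2 = 9.5e+09 m.
vₚ = √(GM · (2/rₚ − 1/a)) = √(3.693e+17 · (2/1.03e+09 − 1/9.5e+09)) m/s ≈ 2.604e+04 m/s = 26.04 km/s.
vₐ = √(GM · (2/rₐ − 1/a)) = √(3.693e+17 · (2/1.797e+10 − 1/9.5e+09)) m/s ≈ 1493 m/s = 1.493 km/s.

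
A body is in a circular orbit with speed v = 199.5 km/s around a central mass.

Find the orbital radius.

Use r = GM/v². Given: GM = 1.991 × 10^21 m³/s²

Convert to SI: v = 199.5 km/s = 199500 m/s.
For a circular orbit, v² = GM / r, so r = GM / v².
r = 1.991e+21 / (199500)² m ≈ 5.002e+10 m = 50.02 Gm.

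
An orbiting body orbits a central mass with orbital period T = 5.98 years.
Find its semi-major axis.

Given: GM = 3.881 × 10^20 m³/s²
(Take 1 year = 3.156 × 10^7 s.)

Convert to SI: T = 5.98 years = 1.88729e+08 s.
Invert Kepler's third law: a = (GM · T² / (4π²))^(1/3).
Substituting T = 1.88729e+08 s and GM = 3.881e+20 m³/s²:
a = (3.881e+20 · (1.88729e+08)² / (4π²))^(1/3) m
a ≈ 7.048e+11 m = 704.8 Gm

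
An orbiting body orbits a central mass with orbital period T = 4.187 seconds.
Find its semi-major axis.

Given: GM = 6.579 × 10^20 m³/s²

Invert Kepler's third law: a = (GM · T² / (4π²))^(1/3).
Substituting T = 4.187 s and GM = 6.579e+20 m³/s²:
a = (6.579e+20 · (4.187)² / (4π²))^(1/3) m
a ≈ 6.635e+06 m = 6.635 × 10^6 m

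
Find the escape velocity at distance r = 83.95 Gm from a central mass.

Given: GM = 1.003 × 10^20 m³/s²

Convert to SI: r = 83.95 Gm = 8.395e+10 m.
Escape velocity comes from setting total energy to zero: ½v² − GM/r = 0 ⇒ v_esc = √(2GM / r).
v_esc = √(2 · 1.003e+20 / 8.395e+10) m/s ≈ 4.888e+04 m/s = 48.88 km/s.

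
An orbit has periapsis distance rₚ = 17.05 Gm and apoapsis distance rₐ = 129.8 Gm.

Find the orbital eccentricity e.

Convert to SI: rₚ = 17.05 Gm = 1.705e+10 m; rₐ = 129.8 Gm = 1.298e+11 m.
e = (rₐ − rₚ) / (rₐ + rₚ).
e = (1.298e+11 − 1.705e+10) / (1.298e+11 + 1.705e+10) = 1.1275e+11 / 1.4685e+11 ≈ 0.7678.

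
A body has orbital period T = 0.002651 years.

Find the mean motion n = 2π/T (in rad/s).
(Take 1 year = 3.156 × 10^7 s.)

Convert to SI: T = 0.002651 years = 83665.6 s.
n = 2π / T.
n = 2π / 83665.6 s ≈ 7.51e-05 rad/s.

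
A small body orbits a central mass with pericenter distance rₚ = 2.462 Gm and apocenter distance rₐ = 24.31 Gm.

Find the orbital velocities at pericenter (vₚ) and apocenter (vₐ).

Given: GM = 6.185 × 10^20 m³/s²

Convert to SI: rₚ = 2.462 Gm = 2.462e+09 m; rₐ = 24.31 Gm = 2.431e+10 m.
Use the vis-viva equation v² = GM(2/r − 1/a) with a = (rₚ + rₐ)/2 = (2.462e+09 + 2.431e+10)/2 = 1.3386e+10 m.
vₚ = √(GM · (2/rₚ − 1/a)) = √(6.185e+20 · (2/2.462e+09 − 1/1.3386e+10)) m/s ≈ 6.754e+05 m/s = 675.4 km/s.
vₐ = √(GM · (2/rₐ − 1/a)) = √(6.185e+20 · (2/2.431e+10 − 1/1.3386e+10)) m/s ≈ 6.841e+04 m/s = 68.41 km/s.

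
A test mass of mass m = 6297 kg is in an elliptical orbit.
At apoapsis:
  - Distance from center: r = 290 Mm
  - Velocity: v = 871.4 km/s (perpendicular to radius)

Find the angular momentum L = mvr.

Convert to SI: r = 290 Mm = 2.9e+08 m; v = 871.4 km/s = 871400 m/s.
Since v is perpendicular to r, L = m · v · r.
L = 6297 · 871400 · 2.9e+08 kg·m²/s ≈ 1.591e+18 kg·m²/s.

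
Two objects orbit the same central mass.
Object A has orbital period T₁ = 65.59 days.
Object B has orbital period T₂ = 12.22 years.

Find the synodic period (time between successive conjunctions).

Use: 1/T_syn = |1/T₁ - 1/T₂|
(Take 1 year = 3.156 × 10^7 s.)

Convert to SI: T₁ = 65.59 days = 5.66698e+06 s; T₂ = 12.22 years = 3.85663e+08 s.
T_syn = |T₁ · T₂ / (T₁ − T₂)|.
T_syn = |5.66698e+06 · 3.85663e+08 / (5.66698e+06 − 3.85663e+08)| s ≈ 5.751e+06 s = 66.57 days.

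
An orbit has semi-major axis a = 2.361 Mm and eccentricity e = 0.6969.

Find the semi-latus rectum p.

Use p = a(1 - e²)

Convert to SI: a = 2.361 Mm = 2.361e+06 m.
p = a (1 − e²).
p = 2.361e+06 · (1 − (0.6969)²) = 2.361e+06 · 0.51433 ≈ 1.214e+06 m = 1.214 Mm.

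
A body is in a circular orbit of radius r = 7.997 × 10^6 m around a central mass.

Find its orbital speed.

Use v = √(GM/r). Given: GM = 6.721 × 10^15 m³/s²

For a circular orbit, gravity supplies the centripetal force, so v = √(GM / r).
v = √(6.721e+15 / 7.997e+06) m/s ≈ 2.899e+04 m/s = 28.99 km/s.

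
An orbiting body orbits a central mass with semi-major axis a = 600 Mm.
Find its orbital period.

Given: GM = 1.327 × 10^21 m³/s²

Convert to SI: a = 600 Mm = 6e+08 m.
Kepler's third law: T = 2π √(a³ / GM).
Substituting a = 6e+08 m and GM = 1.327e+21 m³/s²:
T = 2π √((6e+08)³ / 1.327e+21) s
T ≈ 2535 s = 42.25 minutes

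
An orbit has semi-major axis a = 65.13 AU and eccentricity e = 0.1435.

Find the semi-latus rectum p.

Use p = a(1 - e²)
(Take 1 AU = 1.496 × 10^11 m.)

Convert to SI: a = 65.13 AU = 9.74345e+12 m.
p = a (1 − e²).
p = 9.74345e+12 · (1 − (0.1435)²) = 9.74345e+12 · 0.979408 ≈ 9.543e+12 m = 63.79 AU.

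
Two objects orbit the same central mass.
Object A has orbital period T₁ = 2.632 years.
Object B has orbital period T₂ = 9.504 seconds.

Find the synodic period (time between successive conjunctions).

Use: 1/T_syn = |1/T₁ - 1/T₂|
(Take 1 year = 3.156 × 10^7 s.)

Convert to SI: T₁ = 2.632 years = 8.30659e+07 s.
T_syn = |T₁ · T₂ / (T₁ − T₂)|.
T_syn = |8.30659e+07 · 9.504 / (8.30659e+07 − 9.504)| s ≈ 9.504 s = 9.504 seconds.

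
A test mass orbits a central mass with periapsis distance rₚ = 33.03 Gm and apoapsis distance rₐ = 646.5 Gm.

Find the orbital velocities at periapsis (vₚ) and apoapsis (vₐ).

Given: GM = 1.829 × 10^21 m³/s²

Convert to SI: rₚ = 33.03 Gm = 3.303e+10 m; rₐ = 646.5 Gm = 6.465e+11 m.
Use the vis-viva equation v² = GM(2/r − 1/a) with a = (rₚ + rₐ)/2 = (3.303e+10 + 6.465e+11)/2 = 3.39765e+11 m.
vₚ = √(GM · (2/rₚ − 1/a)) = √(1.829e+21 · (2/3.303e+10 − 1/3.39765e+11)) m/s ≈ 3.246e+05 m/s = 324.6 km/s.
vₐ = √(GM · (2/rₐ − 1/a)) = √(1.829e+21 · (2/6.465e+11 − 1/3.39765e+11)) m/s ≈ 1.658e+04 m/s = 16.58 km/s.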